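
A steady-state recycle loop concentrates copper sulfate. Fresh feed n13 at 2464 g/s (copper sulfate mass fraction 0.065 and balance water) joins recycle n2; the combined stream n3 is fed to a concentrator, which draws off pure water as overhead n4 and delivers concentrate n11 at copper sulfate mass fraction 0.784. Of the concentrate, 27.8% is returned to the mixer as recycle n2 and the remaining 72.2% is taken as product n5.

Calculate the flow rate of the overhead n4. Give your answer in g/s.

2260 g/s

Overall copper sulfate balance (none leaves overhead): copper sulfate in fresh feed = copper sulfate in product, i.e. 2464×0.065 = (1−0.278)·n11·0.784.
n11 = 160.16/(0.784×0.722) = 282.94 g/s.
Recycle n2 = 0.278×282.94 = 78.658 g/s.
Combined feed n3 = 2464 + 78.658 = 2542.7 g/s.
Overhead n4 = n3 − n11 = 2542.7 − 282.94 = 2259.7 g/s.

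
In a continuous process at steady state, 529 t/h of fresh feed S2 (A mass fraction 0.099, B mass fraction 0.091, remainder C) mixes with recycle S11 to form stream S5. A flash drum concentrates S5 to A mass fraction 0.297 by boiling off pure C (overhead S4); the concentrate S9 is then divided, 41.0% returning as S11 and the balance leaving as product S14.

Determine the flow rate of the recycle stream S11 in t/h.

Overall A balance (none leaves overhead): A in fresh feed = A in product, i.e. 529×0.099 = (1−0.410)·S9·0.297.
S9 = 52.371/(0.297×0.590) = 298.87 t/h.
Recycle S11 = 0.410×298.87 = 122.54 t/h.

122.5 t/h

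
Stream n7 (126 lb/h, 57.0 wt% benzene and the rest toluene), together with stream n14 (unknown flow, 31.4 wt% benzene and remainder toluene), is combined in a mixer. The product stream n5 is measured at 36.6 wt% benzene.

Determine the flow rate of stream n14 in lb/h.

494.3 lb/h

Let n14 be the unknown flow. Total out = 126 + n14.
benzene balance: 71.82 + 0.314·n14 = 0.366·(126 + n14)
(0.314 − 0.366)·n14 = 0.366×126 − 71.82 = -25.704
n14 = -25.704 / -0.052 = 494.31 lb/h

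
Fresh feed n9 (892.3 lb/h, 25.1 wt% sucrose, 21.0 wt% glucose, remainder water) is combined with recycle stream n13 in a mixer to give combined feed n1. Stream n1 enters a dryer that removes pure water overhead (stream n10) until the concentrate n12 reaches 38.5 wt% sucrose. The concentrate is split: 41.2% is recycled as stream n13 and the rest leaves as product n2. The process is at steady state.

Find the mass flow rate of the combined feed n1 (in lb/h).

1300 lb/h

Overall sucrose balance (none leaves overhead): sucrose in fresh feed = sucrose in product, i.e. 892.3×0.251 = (1−0.412)·n12·0.385.
n12 = 223.97/(0.385×0.588) = 989.34 lb/h.
Recycle n13 = 0.412×989.34 = 407.61 lb/h.
Combined feed n1 = 892.3 + 407.61 = 1299.9 lb/h.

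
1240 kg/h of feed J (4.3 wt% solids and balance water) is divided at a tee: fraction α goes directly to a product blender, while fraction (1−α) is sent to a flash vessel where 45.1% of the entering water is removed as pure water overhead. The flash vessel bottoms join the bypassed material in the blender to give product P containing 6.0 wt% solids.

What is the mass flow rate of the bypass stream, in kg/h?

All 1240×0.043 = 53.32 kg/h of solids reaches P, so P = 53.32/0.060 = 888.67 kg/h and vapour = 351.33 kg/h.
The evaporator receives (1−α)·1240 of feed at 0.957 water and removes 0.451 of that water:
0.451×0.957×(1−α)×1240 = 351.33
(1−α) = 351.33/535.19 = 0.6565;  α = 0.3435.
Bypass flow = 0.3435×1240 = 425.99 kg/h.

426 kg/h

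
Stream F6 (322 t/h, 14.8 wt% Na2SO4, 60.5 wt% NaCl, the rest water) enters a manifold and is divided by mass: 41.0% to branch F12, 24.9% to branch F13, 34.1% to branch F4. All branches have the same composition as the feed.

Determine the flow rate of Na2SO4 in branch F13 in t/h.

11.87 t/h

Branch F13 total = 0.249×322 = 80.178 t/h.
Na2SO4 in F13 = 0.148×80.178 = 11.866 t/h.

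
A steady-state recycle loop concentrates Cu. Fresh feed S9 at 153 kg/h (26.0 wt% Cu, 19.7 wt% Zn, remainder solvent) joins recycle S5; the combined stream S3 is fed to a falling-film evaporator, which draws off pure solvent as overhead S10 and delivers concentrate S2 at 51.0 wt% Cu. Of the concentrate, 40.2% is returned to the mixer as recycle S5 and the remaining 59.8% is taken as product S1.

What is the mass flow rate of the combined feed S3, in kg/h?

205.4 kg/h

Overall Cu balance (none leaves overhead): Cu in fresh feed = Cu in product, i.e. 153×0.260 = (1−0.402)·S2·0.510.
S2 = 39.78/(0.510×0.598) = 130.43 kg/h.
Recycle S5 = 0.402×130.43 = 52.435 kg/h.
Combined feed S3 = 153 + 52.435 = 205.43 kg/h.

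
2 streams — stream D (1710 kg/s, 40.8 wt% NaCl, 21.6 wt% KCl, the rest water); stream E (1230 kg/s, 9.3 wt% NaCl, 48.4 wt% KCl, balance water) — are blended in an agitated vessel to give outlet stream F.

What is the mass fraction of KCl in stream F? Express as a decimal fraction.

0.328

Total flow out = 1710 + 1230 = 2940 kg/s.
KCl in = 1710×0.216 + 1230×0.484 = 964.68 kg/s.
KCl mass fraction in F = 964.68/2940 = 0.328.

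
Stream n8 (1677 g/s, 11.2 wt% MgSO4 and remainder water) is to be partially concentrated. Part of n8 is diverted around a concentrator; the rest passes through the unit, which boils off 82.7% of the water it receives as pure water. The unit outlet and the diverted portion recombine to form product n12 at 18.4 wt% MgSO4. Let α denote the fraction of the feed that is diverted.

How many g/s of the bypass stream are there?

All 1677×0.112 = 187.82 g/s of MgSO4 reaches n12, so n12 = 187.82/0.184 = 1020.8 g/s and vapour = 656.22 g/s.
The evaporator receives (1−α)·1677 of feed at 0.888 water and removes 0.827 of that water:
0.827×0.888×(1−α)×1677 = 656.22
(1−α) = 656.22/1231.5 = 0.5328;  α = 0.4672.
Bypass flow = 0.4672×1677 = 783.43 g/s.

783.4 g/s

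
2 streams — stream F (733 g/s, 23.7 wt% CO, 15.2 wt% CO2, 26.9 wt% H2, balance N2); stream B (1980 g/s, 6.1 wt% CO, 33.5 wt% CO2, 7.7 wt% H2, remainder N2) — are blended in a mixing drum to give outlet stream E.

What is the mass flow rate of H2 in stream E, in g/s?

H2 out = H2 in = 733×0.269 + 1980×0.077 = 349.64 g/s.

349.6 g/s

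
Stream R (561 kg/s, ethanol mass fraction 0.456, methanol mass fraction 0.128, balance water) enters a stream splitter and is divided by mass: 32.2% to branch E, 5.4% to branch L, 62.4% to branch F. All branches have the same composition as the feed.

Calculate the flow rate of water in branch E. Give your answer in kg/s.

Branch E total = 0.322×561 = 180.64 kg/s.
water in E = 0.416×180.64 = 75.147 kg/s.

75.15 kg/s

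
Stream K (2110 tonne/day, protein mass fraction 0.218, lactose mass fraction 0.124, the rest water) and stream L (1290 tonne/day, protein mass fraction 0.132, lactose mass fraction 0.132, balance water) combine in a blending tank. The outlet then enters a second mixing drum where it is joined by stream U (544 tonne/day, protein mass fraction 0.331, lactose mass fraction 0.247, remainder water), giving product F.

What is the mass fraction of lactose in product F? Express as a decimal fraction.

0.144

Overall, product flow = 3944 tonne/day.
lactose in = 2110×0.124 + 1290×0.132 + 544×0.247 = 566.29 tonne/day.
lactose fraction in F = 0.144.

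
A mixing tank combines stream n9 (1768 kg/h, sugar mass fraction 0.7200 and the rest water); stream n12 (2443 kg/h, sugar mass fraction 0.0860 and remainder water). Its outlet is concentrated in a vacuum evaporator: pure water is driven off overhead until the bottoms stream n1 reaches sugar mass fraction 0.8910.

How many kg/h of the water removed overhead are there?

2547 kg/h

sugar entering = 1768×0.720 + 2443×0.086 = 1483.1 kg/h.
All sugar reports to n1, so n1 = 1483.1/0.891 = 1664.5 kg/h.
Total feed = 4211 kg/h; overhead = 4211 − 1664.5 = 2546.5 kg/h.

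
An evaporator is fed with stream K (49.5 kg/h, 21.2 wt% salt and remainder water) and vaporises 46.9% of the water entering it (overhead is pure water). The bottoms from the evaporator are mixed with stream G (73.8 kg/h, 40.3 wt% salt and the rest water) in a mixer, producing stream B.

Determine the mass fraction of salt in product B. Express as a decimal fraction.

0.3832

Vapour removed = 0.469×0.788×49.5 = 18.294 kg/h; concentrate = 31.206 kg/h.
salt reaching the mixer = 10.494 (from concentrate) + 73.8×0.403 = 40.235 kg/h.
Product flow = 31.206 + 73.8 = 105.01 kg/h; salt fraction = 0.3832.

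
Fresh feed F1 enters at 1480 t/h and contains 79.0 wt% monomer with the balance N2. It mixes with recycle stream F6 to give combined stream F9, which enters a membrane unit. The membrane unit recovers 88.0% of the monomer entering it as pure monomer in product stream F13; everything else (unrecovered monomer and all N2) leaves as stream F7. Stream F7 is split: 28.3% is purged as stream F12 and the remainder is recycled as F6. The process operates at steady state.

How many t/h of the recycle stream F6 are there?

897.5 t/h

N2 enters only via F1 and leaves only via the purge: 1480×0.210 = 0.283×(N2 in F7), and the membrane unit passes all N2, so N2 in F9 = N2 in F7 = 1098.2 t/h.
monomer in F9: m_A = 1480×0.790 + (1−0.283)·(1−0.880)·m_A, so m_A = 1169.2/0.9140 = 1279.3 t/h.
F7 = (1−0.880)×1279.3 + 1098.2 = 1251.7 t/h.
Recycle F6 = (1−0.283)×1251.7 = 897.5 t/h.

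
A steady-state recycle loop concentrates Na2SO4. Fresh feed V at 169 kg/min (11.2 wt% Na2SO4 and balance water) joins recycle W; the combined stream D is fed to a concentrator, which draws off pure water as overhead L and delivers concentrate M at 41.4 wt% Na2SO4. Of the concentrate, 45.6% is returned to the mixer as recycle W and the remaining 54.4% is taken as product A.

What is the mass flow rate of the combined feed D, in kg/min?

Overall Na2SO4 balance (none leaves overhead): Na2SO4 in fresh feed = Na2SO4 in product, i.e. 169×0.112 = (1−0.456)·M·0.414.
M = 18.928/(0.414×0.544) = 84.044 kg/min.
Recycle W = 0.456×84.044 = 38.324 kg/min.
Combined feed D = 169 + 38.324 = 207.32 kg/min.

207.3 kg/min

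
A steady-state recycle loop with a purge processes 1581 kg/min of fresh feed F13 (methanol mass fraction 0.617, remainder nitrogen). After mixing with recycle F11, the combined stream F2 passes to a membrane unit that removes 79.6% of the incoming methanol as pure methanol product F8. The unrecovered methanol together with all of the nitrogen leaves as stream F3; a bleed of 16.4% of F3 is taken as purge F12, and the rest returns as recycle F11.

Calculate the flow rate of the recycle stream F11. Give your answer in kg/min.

nitrogen enters only via F13 and leaves only via the purge: 1581×0.383 = 0.164×(nitrogen in F3), and the membrane unit passes all nitrogen, so nitrogen in F2 = nitrogen in F3 = 3692.2 kg/min.
methanol in F2: m_A = 1581×0.617 + (1−0.164)·(1−0.796)·m_A, so m_A = 975.48/0.8295 = 1176 kg/min.
F3 = (1−0.796)×1176 + 3692.2 = 3932.1 kg/min.
Recycle F11 = (1−0.164)×3932.1 = 3287.3 kg/min.

3287 kg/min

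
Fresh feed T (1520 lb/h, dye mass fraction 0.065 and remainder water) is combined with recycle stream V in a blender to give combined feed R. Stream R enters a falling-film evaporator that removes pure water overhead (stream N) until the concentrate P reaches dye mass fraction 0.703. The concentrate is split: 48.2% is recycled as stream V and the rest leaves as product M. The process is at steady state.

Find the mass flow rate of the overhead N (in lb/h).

1379 lb/h

Overall dye balance (none leaves overhead): dye in fresh feed = dye in product, i.e. 1520×0.065 = (1−0.482)·P·0.703.
P = 98.8/(0.703×0.518) = 271.31 lb/h.
Recycle V = 0.482×271.31 = 130.77 lb/h.
Combined feed R = 1520 + 130.77 = 1650.8 lb/h.
Overhead N = R − P = 1650.8 − 271.31 = 1379.5 lb/h.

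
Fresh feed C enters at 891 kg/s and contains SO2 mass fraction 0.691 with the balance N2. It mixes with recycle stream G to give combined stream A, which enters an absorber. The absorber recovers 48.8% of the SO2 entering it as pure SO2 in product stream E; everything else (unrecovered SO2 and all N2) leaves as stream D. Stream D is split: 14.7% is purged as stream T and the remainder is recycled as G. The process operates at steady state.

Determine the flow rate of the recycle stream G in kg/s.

2075 kg/s

N2 enters only via C and leaves only via the purge: 891×0.309 = 0.147×(N2 in D), and the absorber passes all N2, so N2 in A = N2 in D = 1872.9 kg/s.
SO2 in A: m_A = 891×0.691 + (1−0.147)·(1−0.488)·m_A, so m_A = 615.68/0.5633 = 1093.1 kg/s.
D = (1−0.488)×1093.1 + 1872.9 = 2432.6 kg/s.
Recycle G = (1−0.147)×2432.6 = 2075 kg/s.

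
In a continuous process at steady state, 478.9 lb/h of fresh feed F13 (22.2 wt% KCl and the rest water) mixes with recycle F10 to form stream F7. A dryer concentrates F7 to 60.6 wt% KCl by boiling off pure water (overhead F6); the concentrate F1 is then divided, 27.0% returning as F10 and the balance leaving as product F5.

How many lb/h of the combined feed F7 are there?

543.8 lb/h

Overall KCl balance (none leaves overhead): KCl in fresh feed = KCl in product, i.e. 478.9×0.222 = (1−0.270)·F1·0.606.
F1 = 106.32/(0.606×0.730) = 240.33 lb/h.
Recycle F10 = 0.270×240.33 = 64.888 lb/h.
Combined feed F7 = 478.9 + 64.888 = 543.79 lb/h.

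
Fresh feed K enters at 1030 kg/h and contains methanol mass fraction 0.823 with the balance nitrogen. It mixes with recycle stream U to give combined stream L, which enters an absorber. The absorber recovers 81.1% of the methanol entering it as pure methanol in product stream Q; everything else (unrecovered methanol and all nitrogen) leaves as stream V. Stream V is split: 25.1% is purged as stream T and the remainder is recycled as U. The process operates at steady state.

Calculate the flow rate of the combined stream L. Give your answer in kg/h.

nitrogen enters only via K and leaves only via the purge: 1030×0.177 = 0.251×(nitrogen in V), and the absorber passes all nitrogen, so nitrogen in L = nitrogen in V = 726.33 kg/h.
methanol in L: m_A = 1030×0.823 + (1−0.251)·(1−0.811)·m_A, so m_A = 847.69/0.8584 = 987.48 kg/h.
L = 987.48 + 726.33 = 1713.8 kg/h.

1714 kg/h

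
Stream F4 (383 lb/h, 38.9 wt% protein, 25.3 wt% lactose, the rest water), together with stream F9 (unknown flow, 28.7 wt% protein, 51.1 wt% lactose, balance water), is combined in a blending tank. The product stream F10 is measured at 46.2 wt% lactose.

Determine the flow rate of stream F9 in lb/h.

1634 lb/h

Let F9 be the unknown flow. Total out = 383 + F9.
lactose balance: 96.899 + 0.511·F9 = 0.462·(383 + F9)
(0.511 − 0.462)·F9 = 0.462×383 − 96.899 = 80.047
F9 = 80.047 / 0.049 = 1633.6 lb/h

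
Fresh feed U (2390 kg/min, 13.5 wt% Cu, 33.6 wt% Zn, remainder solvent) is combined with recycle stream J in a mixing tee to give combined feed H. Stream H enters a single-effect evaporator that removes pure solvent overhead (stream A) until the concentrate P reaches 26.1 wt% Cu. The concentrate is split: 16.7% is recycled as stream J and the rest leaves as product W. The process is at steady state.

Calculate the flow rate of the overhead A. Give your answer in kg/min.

Overall Cu balance (none leaves overhead): Cu in fresh feed = Cu in product, i.e. 2390×0.135 = (1−0.167)·P·0.261.
P = 322.65/(0.261×0.833) = 1484 kg/min.
Recycle J = 0.167×1484 = 247.83 kg/min.
Combined feed H = 2390 + 247.83 = 2637.8 kg/min.
Overhead A = H − P = 2637.8 − 1484 = 1153.8 kg/min.

1154 kg/min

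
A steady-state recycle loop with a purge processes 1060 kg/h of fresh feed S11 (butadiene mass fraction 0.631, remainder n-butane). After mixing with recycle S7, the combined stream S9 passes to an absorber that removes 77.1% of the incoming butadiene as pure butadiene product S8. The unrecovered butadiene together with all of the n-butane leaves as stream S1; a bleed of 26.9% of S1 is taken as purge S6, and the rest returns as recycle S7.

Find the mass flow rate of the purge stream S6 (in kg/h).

n-butane enters only via S11 and leaves only via the purge: 1060×0.369 = 0.269×(n-butane in S1), and the absorber passes all n-butane, so n-butane in S9 = n-butane in S1 = 1454.1 kg/h.
butadiene in S9: m_A = 1060×0.631 + (1−0.269)·(1−0.771)·m_A, so m_A = 668.86/0.8326 = 803.34 kg/h.
S1 = (1−0.771)×803.34 + 1454.1 = 1638 kg/h.
Purge S6 = 0.269×1638 = 440.63 kg/h.

440.6 kg/h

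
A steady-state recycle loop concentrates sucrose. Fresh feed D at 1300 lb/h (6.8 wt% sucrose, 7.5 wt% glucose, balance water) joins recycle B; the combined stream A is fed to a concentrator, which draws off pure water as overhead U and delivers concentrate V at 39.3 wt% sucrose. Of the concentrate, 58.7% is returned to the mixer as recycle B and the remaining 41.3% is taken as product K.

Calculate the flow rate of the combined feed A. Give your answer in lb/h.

1620 lb/h

Overall sucrose balance (none leaves overhead): sucrose in fresh feed = sucrose in product, i.e. 1300×0.068 = (1−0.587)·V·0.393.
V = 88.4/(0.393×0.413) = 544.64 lb/h.
Recycle B = 0.587×544.64 = 319.7 lb/h.
Combined feed A = 1300 + 319.7 = 1619.7 lb/h.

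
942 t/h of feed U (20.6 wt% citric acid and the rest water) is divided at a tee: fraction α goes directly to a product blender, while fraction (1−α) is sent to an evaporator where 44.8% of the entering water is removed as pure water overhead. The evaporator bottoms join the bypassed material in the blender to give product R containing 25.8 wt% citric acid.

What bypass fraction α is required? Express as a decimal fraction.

All 942×0.206 = 194.05 t/h of citric acid reaches R, so R = 194.05/0.258 = 752.14 t/h and vapour = 189.86 t/h.
The evaporator receives (1−α)·942 of feed at 0.794 water and removes 0.448 of that water:
0.448×0.794×(1−α)×942 = 189.86
(1−α) = 189.86/335.08 = 0.5666;  α = 0.4334.

0.433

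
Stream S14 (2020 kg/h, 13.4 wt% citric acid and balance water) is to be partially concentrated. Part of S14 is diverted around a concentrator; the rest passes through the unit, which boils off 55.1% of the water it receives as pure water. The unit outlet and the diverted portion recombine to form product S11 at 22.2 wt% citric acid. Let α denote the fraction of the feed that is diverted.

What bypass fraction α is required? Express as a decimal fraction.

0.169

All 2020×0.134 = 270.68 kg/h of citric acid reaches S11, so S11 = 270.68/0.222 = 1219.3 kg/h and vapour = 800.72 kg/h.
The evaporator receives (1−α)·2020 of feed at 0.866 water and removes 0.551 of that water:
0.551×0.866×(1−α)×2020 = 800.72
(1−α) = 800.72/963.88 = 0.8307;  α = 0.1693.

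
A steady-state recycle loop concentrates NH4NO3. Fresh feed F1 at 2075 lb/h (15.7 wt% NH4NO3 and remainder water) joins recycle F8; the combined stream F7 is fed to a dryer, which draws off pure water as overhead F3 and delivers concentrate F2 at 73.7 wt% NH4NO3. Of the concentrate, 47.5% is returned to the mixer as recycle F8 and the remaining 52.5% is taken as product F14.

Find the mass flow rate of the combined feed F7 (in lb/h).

Overall NH4NO3 balance (none leaves overhead): NH4NO3 in fresh feed = NH4NO3 in product, i.e. 2075×0.157 = (1−0.475)·F2·0.737.
F2 = 325.77/(0.737×0.525) = 841.96 lb/h.
Recycle F8 = 0.475×841.96 = 399.93 lb/h.
Combined feed F7 = 2075 + 399.93 = 2474.9 lb/h.

2475 lb/h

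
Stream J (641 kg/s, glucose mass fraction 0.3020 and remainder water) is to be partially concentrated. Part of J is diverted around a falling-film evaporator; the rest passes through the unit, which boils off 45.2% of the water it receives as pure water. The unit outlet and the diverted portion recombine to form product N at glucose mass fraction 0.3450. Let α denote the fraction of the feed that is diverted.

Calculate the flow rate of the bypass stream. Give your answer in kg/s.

387.8 kg/s

All 641×0.302 = 193.58 kg/s of glucose reaches N, so N = 193.58/0.345 = 561.11 kg/s and vapour = 79.893 kg/s.
The evaporator receives (1−α)·641 of feed at 0.698 water and removes 0.452 of that water:
0.452×0.698×(1−α)×641 = 79.893
(1−α) = 79.893/202.23 = 0.3951;  α = 0.6049.
Bypass flow = 0.6049×641 = 387.77 kg/s.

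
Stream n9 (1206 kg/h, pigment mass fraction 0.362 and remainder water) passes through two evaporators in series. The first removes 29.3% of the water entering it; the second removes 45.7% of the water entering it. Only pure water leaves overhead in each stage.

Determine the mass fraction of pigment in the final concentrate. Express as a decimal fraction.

0.596

water in feed = 1206×0.638 = 769.43 kg/h.
After stage 1: water left = (1−0.293)×769.43 = 543.99; stream total = 980.56 kg/h.
After stage 2: water left = (1−0.457)×543.99 = 295.38; final concentrate = 731.96 kg/h.
pigment fraction = 436.57/731.96 = 0.596.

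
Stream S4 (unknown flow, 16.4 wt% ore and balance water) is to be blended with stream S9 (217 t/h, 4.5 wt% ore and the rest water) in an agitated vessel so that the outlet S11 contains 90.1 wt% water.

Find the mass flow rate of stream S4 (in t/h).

Let S4 be the unknown flow. Total out = 217 + S4.
water balance: 207.23 + 0.836·S4 = 0.901·(217 + S4)
(0.836 − 0.901)·S4 = 0.901×217 − 207.23 = -11.718
S4 = -11.718 / -0.065 = 180.28 t/h

180.3 t/h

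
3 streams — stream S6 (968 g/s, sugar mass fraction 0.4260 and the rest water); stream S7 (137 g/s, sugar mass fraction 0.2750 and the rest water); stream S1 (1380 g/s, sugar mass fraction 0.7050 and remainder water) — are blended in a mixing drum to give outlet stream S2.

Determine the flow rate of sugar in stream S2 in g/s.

1423 g/s

sugar out = sugar in = 968×0.426 + 137×0.275 + 1380×0.705 = 1422.9 g/s.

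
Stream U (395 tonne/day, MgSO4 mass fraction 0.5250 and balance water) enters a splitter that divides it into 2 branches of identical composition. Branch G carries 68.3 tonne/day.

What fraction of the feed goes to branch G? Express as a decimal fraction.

0.173

Fraction to G = 68.3/395 = 0.1729.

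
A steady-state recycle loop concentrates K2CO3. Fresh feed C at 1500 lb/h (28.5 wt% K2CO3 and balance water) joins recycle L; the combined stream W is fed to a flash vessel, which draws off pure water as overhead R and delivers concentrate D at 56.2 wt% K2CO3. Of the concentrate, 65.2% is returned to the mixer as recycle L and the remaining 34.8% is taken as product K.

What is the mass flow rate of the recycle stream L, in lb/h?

1425 lb/h

Overall K2CO3 balance (none leaves overhead): K2CO3 in fresh feed = K2CO3 in product, i.e. 1500×0.285 = (1−0.652)·D·0.562.
D = 427.5/(0.562×0.348) = 2185.9 lb/h.
Recycle L = 0.652×2185.9 = 1425.2 lb/h.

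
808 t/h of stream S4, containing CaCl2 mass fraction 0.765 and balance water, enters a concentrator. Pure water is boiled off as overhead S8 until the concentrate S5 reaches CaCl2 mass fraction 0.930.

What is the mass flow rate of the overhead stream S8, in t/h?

143.4 t/h

CaCl2 is conserved: 808×0.765 = 618.12 t/h all reports to the concentrate.
Concentrate = 618.12/(target fraction) = 664.65 t/h.
Overhead = 808 − 664.65 = 143.35 t/h.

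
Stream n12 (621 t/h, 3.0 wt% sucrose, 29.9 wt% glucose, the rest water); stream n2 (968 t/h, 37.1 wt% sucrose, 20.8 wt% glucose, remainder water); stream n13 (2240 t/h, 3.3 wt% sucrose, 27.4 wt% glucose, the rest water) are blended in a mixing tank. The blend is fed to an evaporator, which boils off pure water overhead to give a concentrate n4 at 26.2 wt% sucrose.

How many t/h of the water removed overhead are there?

2105 t/h

sucrose entering = 621×0.030 + 968×0.371 + 2240×0.033 = 451.68 t/h.
All sucrose reports to n4, so n4 = 451.68/0.262 = 1724 t/h.
Total feed = 3829 t/h; overhead = 3829 − 1724 = 2105 t/h.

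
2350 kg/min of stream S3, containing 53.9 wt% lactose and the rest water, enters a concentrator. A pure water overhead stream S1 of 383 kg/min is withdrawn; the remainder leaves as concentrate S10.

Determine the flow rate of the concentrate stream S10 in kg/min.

1967 kg/min

Concentrate = 2350 − 383 = 1967 kg/min.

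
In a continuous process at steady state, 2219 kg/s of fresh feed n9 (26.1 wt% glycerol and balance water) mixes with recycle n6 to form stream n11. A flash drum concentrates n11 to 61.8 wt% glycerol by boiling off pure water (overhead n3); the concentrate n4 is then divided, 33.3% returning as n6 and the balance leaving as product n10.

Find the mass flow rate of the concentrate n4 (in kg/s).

1405 kg/s

Overall glycerol balance (none leaves overhead): glycerol in fresh feed = glycerol in product, i.e. 2219×0.261 = (1−0.333)·n4·0.618.
n4 = 579.16/(0.618×0.667) = 1405 kg/s.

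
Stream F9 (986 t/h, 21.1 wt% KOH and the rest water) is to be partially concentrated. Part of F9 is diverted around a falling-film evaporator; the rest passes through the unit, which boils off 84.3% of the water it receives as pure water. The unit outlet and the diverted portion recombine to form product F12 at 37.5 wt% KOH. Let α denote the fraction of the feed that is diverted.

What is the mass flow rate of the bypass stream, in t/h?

All 986×0.211 = 208.05 t/h of KOH reaches F12, so F12 = 208.05/0.375 = 554.79 t/h and vapour = 431.21 t/h.
The evaporator receives (1−α)·986 of feed at 0.789 water and removes 0.843 of that water:
0.843×0.789×(1−α)×986 = 431.21
(1−α) = 431.21/655.82 = 0.6575;  α = 0.3425.
Bypass flow = 0.3425×986 = 337.69 t/h.

337.7 t/h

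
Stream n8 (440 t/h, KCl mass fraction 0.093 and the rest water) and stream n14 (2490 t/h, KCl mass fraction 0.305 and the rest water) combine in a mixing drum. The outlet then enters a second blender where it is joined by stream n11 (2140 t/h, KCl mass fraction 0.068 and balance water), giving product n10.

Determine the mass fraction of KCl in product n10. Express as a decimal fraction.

0.187

Overall, product flow = 5070 t/h.
KCl in = 440×0.093 + 2490×0.305 + 2140×0.068 = 945.89 t/h.
KCl fraction in n10 = 0.187.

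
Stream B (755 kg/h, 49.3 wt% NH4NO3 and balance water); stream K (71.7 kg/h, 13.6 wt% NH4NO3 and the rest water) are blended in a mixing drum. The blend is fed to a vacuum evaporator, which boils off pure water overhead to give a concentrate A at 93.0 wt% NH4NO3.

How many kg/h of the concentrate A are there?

NH4NO3 entering = 755×0.493 + 71.7×0.136 = 381.97 kg/h.
All NH4NO3 reports to A, so A = 381.97/0.930 = 410.72 kg/h.

410.7 kg/h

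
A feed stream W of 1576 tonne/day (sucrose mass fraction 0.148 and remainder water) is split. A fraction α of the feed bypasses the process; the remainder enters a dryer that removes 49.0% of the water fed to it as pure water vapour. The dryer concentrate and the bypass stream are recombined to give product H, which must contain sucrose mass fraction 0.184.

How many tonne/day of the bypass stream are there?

All 1576×0.148 = 233.25 tonne/day of sucrose reaches H, so H = 233.25/0.184 = 1267.7 tonne/day and vapour = 308.35 tonne/day.
The evaporator receives (1−α)·1576 of feed at 0.852 water and removes 0.490 of that water:
0.490×0.852×(1−α)×1576 = 308.35
(1−α) = 308.35/657.95 = 0.4687;  α = 0.5313.
Bypass flow = 0.5313×1576 = 837.41 tonne/day.

837.4 tonne/day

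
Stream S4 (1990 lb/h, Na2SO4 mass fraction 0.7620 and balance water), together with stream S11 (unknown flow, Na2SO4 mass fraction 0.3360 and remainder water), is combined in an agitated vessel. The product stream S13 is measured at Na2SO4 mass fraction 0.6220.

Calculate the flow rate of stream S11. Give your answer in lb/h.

974.1 lb/h

Let S11 be the unknown flow. Total out = 1990 + S11.
Na2SO4 balance: 1516.4 + 0.336·S11 = 0.622·(1990 + S11)
(0.336 − 0.622)·S11 = 0.622×1990 − 1516.4 = -278.6
S11 = -278.6 / -0.286 = 974.13 lb/h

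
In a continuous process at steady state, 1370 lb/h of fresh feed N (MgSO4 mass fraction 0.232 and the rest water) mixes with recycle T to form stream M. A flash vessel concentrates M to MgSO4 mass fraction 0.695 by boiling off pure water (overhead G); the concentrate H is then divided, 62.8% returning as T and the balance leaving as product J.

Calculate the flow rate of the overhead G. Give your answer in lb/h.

912.7 lb/h

Overall MgSO4 balance (none leaves overhead): MgSO4 in fresh feed = MgSO4 in product, i.e. 1370×0.232 = (1−0.628)·H·0.695.
H = 317.84/(0.695×0.372) = 1229.4 lb/h.
Recycle T = 0.628×1229.4 = 772.04 lb/h.
Combined feed M = 1370 + 772.04 = 2142 lb/h.
Overhead G = M − H = 2142 − 1229.4 = 912.68 lb/h.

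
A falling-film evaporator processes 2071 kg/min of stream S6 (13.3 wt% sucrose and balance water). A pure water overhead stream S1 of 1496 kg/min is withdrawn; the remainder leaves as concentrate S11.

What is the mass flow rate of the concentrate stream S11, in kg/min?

Concentrate = 2071 − 1496 = 575 kg/min.

575 kg/min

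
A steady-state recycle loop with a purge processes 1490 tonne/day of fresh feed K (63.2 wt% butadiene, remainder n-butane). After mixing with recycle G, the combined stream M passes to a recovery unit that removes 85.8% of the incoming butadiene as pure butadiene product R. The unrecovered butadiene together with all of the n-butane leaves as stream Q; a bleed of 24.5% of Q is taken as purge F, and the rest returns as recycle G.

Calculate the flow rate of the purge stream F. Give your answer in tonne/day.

585 tonne/day

n-butane enters only via K and leaves only via the purge: 1490×0.368 = 0.245×(n-butane in Q), and the recovery unit passes all n-butane, so n-butane in M = n-butane in Q = 2238 tonne/day.
butadiene in M: m_A = 1490×0.632 + (1−0.245)·(1−0.858)·m_A, so m_A = 941.68/0.8928 = 1054.8 tonne/day.
Q = (1−0.858)×1054.8 + 2238 = 2387.8 tonne/day.
Purge F = 0.245×2387.8 = 585.02 tonne/day.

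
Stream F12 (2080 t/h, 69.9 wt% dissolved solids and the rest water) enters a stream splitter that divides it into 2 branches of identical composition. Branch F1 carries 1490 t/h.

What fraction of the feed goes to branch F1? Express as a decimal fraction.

0.716

Fraction to F1 = 1490/2080 = 0.7163.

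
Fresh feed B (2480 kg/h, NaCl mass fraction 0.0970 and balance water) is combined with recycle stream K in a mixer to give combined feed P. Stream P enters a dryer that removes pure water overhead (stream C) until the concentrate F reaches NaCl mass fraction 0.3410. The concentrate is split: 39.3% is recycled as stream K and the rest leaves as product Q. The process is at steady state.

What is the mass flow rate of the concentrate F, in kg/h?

1162 kg/h

Overall NaCl balance (none leaves overhead): NaCl in fresh feed = NaCl in product, i.e. 2480×0.097 = (1−0.393)·F·0.341.
F = 240.56/(0.341×0.607) = 1162.2 kg/h.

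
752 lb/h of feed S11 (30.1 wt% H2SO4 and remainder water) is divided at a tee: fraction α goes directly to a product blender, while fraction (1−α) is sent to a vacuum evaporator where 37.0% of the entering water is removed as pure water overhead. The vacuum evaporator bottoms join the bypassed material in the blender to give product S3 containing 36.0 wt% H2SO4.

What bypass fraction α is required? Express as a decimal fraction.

All 752×0.301 = 226.35 lb/h of H2SO4 reaches S3, so S3 = 226.35/0.360 = 628.76 lb/h and vapour = 123.24 lb/h.
The evaporator receives (1−α)·752 of feed at 0.699 water and removes 0.370 of that water:
0.370×0.699×(1−α)×752 = 123.24
(1−α) = 123.24/194.49 = 0.6337;  α = 0.3663.

0.366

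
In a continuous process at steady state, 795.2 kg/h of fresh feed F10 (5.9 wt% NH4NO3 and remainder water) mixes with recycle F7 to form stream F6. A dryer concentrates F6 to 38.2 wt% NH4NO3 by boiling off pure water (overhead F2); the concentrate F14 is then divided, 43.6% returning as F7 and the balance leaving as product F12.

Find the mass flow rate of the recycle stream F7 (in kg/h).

94.95 kg/h

Overall NH4NO3 balance (none leaves overhead): NH4NO3 in fresh feed = NH4NO3 in product, i.e. 795.2×0.059 = (1−0.436)·F14·0.382.
F14 = 46.917/(0.382×0.564) = 217.76 kg/h.
Recycle F7 = 0.436×217.76 = 94.945 kg/h.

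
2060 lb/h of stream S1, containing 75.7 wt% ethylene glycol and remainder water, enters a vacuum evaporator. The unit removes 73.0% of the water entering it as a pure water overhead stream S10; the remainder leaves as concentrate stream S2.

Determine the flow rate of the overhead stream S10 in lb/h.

365.4 lb/h

water entering = 2060×0.243 = 500.58 lb/h; overhead removed = 0.730×500.58 = 365.42 lb/h.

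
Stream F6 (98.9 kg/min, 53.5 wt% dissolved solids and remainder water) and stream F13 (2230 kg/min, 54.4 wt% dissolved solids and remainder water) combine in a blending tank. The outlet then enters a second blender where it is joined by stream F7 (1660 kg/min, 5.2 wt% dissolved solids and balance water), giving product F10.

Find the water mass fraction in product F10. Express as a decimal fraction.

0.6610

Overall, product flow = 3988.9 kg/min.
water in = 98.9×0.465 + 2230×0.456 + 1660×0.948 = 2636.5 kg/min.
water fraction in F10 = 0.6610.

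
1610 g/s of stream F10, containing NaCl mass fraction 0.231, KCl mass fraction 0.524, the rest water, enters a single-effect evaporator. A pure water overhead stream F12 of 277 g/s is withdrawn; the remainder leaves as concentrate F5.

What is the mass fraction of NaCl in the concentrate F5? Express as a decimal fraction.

NaCl is not removed: 1610×0.231 = 371.91 g/s of NaCl enters F5.
Concentrate = 1610 − 277 = 1333 g/s.
Mass fraction = 371.91/1333 = 0.279.

0.279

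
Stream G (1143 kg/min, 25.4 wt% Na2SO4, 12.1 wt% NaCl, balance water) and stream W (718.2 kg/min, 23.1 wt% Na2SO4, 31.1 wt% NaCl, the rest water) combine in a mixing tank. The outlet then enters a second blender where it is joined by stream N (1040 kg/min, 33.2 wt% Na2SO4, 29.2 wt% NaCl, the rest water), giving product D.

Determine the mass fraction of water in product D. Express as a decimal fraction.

Overall, product flow = 2901.2 kg/min.
water in = 1143×0.625 + 718.2×0.458 + 1040×0.376 = 1434.4 kg/min.
water fraction in D = 0.494.

0.494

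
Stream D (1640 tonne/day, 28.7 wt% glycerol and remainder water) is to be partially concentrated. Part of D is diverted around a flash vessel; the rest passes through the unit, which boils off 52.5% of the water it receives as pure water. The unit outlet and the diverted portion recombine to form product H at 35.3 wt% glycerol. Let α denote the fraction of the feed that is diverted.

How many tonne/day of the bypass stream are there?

All 1640×0.287 = 470.68 tonne/day of glycerol reaches H, so H = 470.68/0.353 = 1333.4 tonne/day and vapour = 306.63 tonne/day.
The evaporator receives (1−α)·1640 of feed at 0.713 water and removes 0.525 of that water:
0.525×0.713×(1−α)×1640 = 306.63
(1−α) = 306.63/613.89 = 0.4995;  α = 0.5005.
Bypass flow = 0.5005×1640 = 820.85 tonne/day.

820.8 tonne/day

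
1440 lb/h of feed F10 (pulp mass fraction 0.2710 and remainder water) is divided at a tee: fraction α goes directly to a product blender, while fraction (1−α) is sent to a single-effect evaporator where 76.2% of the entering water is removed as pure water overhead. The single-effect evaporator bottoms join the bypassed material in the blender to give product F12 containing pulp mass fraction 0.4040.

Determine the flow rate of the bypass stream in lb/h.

All 1440×0.271 = 390.24 lb/h of pulp reaches F12, so F12 = 390.24/0.404 = 965.94 lb/h and vapour = 474.06 lb/h.
The evaporator receives (1−α)·1440 of feed at 0.729 water and removes 0.762 of that water:
0.762×0.729×(1−α)×1440 = 474.06
(1−α) = 474.06/799.92 = 0.5926;  α = 0.4074.
Bypass flow = 0.4074×1440 = 586.6 lb/h.

586.6 lb/h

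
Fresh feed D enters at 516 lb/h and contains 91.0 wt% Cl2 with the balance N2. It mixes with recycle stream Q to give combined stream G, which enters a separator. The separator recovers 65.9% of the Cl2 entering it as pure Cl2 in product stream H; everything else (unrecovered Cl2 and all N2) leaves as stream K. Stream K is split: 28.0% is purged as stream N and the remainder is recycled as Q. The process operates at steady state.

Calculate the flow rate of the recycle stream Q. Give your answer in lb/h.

N2 enters only via D and leaves only via the purge: 516×0.090 = 0.280×(N2 in K), and the separator passes all N2, so N2 in G = N2 in K = 165.86 lb/h.
Cl2 in G: m_A = 516×0.910 + (1−0.280)·(1−0.659)·m_A, so m_A = 469.56/0.7545 = 622.36 lb/h.
K = (1−0.659)×622.36 + 165.86 = 378.08 lb/h.
Recycle Q = (1−0.280)×378.08 = 272.22 lb/h.

272.2 lb/h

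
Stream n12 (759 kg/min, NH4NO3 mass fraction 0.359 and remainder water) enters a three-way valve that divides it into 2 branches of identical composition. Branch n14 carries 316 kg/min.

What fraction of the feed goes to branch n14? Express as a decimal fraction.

Fraction to n14 = 316/759 = 0.4163.

0.416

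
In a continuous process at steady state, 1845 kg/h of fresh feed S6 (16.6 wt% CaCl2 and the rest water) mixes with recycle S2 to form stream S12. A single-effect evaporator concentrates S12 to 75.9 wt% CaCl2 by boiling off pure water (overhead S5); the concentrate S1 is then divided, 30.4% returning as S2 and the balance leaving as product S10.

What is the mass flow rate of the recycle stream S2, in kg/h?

176.2 kg/h

Overall CaCl2 balance (none leaves overhead): CaCl2 in fresh feed = CaCl2 in product, i.e. 1845×0.166 = (1−0.304)·S1·0.759.
S1 = 306.27/(0.759×0.696) = 579.77 kg/h.
Recycle S2 = 0.304×579.77 = 176.25 kg/h.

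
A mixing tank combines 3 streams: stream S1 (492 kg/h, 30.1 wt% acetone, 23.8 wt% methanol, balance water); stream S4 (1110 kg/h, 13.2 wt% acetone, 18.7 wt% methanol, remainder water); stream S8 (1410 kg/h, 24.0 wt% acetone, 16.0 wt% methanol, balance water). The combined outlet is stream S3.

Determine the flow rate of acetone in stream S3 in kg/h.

633 kg/h

acetone out = acetone in = 492×0.301 + 1110×0.132 + 1410×0.240 = 633.01 kg/h.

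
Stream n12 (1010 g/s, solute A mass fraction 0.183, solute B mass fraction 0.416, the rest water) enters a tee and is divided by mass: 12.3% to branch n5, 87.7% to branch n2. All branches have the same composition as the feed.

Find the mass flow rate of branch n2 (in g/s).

885.8 g/s

Branch n2 flow = 0.877×1010 = 885.77 g/s.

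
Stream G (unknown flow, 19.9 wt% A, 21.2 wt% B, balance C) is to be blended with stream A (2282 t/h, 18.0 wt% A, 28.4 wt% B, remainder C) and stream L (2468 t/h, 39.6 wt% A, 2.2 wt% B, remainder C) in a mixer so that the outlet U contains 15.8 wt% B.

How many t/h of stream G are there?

891 t/h

Let G be the unknown flow. Total out = 4750 + G.
B balance: 702.38 + 0.212·G = 0.158·(4750 + G)
(0.212 − 0.158)·G = 0.158×4750 − 702.38 = 48.116
G = 48.116 / 0.054 = 891.04 t/h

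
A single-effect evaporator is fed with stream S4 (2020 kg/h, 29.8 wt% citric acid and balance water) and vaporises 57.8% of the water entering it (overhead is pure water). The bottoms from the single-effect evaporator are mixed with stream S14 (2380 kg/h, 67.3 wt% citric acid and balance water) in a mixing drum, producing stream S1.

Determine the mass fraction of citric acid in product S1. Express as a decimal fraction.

0.6155

Vapour removed = 0.578×0.702×2020 = 819.63 kg/h; concentrate = 1200.4 kg/h.
citric acid reaching the mixer = 601.96 (from concentrate) + 2380×0.673 = 2203.7 kg/h.
Product flow = 1200.4 + 2380 = 3580.4 kg/h; citric acid fraction = 0.6155.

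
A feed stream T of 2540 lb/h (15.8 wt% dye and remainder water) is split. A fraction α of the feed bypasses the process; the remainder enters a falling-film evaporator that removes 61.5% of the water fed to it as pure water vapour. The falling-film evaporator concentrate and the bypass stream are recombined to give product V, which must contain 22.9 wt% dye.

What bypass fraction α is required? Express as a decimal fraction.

0.401

All 2540×0.158 = 401.32 lb/h of dye reaches V, so V = 401.32/0.229 = 1752.5 lb/h and vapour = 787.51 lb/h.
The evaporator receives (1−α)·2540 of feed at 0.842 water and removes 0.615 of that water:
0.615×0.842×(1−α)×2540 = 787.51
(1−α) = 787.51/1315.3 = 0.5987;  α = 0.4013.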